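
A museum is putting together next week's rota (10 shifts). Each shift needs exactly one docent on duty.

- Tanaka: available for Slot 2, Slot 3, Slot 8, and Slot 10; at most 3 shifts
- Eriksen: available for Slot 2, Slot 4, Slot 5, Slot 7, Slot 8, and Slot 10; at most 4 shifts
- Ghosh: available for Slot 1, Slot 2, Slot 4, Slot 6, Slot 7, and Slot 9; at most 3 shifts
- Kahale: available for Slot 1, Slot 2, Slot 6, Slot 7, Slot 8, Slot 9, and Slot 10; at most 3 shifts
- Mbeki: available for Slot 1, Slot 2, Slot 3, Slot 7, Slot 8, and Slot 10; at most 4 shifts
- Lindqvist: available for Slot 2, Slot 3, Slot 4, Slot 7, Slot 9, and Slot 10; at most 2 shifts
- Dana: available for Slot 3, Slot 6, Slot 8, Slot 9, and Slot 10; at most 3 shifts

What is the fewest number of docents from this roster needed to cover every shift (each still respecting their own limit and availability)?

10 slots to fill and no one can take more than 4, so at least ⌈10/4⌉ = 3 docents are needed.
Tanaka, Eriksen, and Ghosh alone can cover everything: Slot 1→Ghosh, Slot 2→Eriksen, Slot 3→Tanaka, Slot 4→Eriksen, Slot 5→Eriksen, Slot 6→Ghosh, Slot 7→Eriksen, Slot 8→Tanaka, Slot 9→Ghosh, Slot 10→Tanaka.

3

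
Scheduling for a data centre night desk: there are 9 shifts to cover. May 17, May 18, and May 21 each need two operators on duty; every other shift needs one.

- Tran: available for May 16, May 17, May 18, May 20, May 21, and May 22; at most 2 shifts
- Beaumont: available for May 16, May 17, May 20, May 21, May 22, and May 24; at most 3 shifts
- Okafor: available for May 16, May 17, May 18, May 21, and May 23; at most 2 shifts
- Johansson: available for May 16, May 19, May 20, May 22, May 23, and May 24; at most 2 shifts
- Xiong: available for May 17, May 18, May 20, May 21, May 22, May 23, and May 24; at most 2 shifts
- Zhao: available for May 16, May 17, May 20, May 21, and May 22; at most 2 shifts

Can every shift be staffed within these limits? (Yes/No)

May 19 can only be covered by Johansson, so that assignment is forced.
One valid schedule: May 16→Tran, May 17→Xiong+Zhao, May 18→Tran+Okafor, May 19→Johansson, May 20→Beaumont, May 21→Xiong+Zhao, May 22→Beaumont, May 23→Okafor, May 24→Beaumont.
Loads: Tran 2/2, Beaumont 3/3, Okafor 2/2, Johansson 1/2, Xiong 2/2, Zhao 2/2 — all within limits.

Yes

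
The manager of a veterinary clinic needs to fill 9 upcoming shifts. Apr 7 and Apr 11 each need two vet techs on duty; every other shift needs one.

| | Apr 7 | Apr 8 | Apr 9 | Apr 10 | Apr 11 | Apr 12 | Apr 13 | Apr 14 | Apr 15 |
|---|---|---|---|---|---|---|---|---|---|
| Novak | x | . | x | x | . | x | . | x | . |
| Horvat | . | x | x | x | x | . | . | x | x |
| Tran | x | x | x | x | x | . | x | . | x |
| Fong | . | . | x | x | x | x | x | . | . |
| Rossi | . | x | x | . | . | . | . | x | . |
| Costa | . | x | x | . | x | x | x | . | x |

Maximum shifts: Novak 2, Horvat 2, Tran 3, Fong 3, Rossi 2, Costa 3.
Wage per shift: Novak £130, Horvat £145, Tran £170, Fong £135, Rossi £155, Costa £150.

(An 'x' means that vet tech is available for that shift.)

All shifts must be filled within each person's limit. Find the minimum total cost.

Apr 7 can only be covered by Novak and Tran, so that assignment is forced.
Picking the cheapest available vet tech for each shift independently would cost £1525, but that ignores the shift limits.
An optimal schedule: Apr 7→Novak+Tran, Apr 8→Costa, Apr 9→Costa, Apr 10→Fong, Apr 11→Fong+Costa, Apr 12→Novak, Apr 13→Fong, Apr 14→Horvat, Apr 15→Horvat.
Total: 130 + 170 + 150 + 150 + 135 + 135 + 150 + 130 + 135 + 145 + 145 = £1575.

£1575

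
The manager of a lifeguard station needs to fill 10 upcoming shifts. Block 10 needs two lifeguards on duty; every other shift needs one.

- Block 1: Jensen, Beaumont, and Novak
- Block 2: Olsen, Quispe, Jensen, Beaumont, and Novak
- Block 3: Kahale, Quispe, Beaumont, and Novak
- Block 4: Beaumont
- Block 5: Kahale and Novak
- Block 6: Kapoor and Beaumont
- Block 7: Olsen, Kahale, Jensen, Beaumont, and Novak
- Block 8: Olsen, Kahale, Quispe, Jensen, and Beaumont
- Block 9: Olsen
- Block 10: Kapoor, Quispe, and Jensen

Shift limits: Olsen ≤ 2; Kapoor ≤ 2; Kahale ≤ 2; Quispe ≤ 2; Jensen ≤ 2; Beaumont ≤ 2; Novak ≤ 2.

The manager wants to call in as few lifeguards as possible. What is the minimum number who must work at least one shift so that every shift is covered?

11 slots to fill and no one can take more than 2, so at least ⌈11/2⌉ = 6 lifeguards are needed.
Olsen, Kapoor, Kahale, Quispe, Jensen, and Beaumont alone can cover everything: Block 1→Jensen, Block 2→Olsen, Block 3→Kahale, Block 4→Beaumont, Block 5→Kahale, Block 6→Kapoor, Block 7→Jensen, Block 8→Quispe, Block 9→Olsen, Block 10→Kapoor+Quispe.

6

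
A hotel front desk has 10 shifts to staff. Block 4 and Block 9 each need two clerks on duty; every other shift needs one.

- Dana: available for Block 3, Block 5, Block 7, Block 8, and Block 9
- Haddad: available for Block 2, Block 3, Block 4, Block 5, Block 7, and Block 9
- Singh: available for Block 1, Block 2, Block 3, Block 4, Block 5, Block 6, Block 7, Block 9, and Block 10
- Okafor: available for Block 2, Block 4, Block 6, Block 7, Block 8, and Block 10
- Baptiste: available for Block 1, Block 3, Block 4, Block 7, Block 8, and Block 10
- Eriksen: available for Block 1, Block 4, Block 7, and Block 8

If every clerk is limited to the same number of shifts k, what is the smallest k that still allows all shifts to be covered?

With 6 clerks and 12 worker-slots to fill, someone must work at least ⌈12/6⌉ = 2 shifts, so k ≥ 2.
k = 2 works: Block 1→Singh, Block 2→Haddad, Block 3→Baptiste, Block 4→Baptiste+Eriksen, Block 5→Dana, Block 6→Singh, Block 7→Eriksen, Block 8→Okafor, Block 9→Dana+Haddad, Block 10→Okafor.
Loads: Dana 2, Haddad 2, Singh 2, Okafor 2, Baptiste 2, Eriksen 2 — all ≤ 2.

2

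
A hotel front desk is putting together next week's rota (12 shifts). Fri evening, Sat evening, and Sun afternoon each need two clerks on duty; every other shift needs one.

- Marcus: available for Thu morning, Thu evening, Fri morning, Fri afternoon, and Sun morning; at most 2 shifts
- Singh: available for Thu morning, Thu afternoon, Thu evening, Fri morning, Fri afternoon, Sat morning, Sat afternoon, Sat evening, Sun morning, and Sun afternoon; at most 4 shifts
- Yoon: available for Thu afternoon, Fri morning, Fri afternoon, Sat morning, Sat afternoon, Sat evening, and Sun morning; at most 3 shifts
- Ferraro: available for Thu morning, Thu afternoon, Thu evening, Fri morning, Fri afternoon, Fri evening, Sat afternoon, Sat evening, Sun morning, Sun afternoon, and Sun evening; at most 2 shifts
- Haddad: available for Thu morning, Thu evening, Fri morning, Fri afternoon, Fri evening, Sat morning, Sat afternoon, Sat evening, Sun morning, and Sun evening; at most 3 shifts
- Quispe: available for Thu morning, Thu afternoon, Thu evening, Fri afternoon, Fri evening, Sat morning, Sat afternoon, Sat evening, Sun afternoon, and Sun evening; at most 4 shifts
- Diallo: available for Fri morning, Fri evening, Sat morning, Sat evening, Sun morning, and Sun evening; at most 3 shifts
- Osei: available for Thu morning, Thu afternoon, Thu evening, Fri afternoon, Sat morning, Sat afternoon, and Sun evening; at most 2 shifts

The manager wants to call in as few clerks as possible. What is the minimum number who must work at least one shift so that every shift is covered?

15 slots to fill and no one can take more than 4, so at least ⌈15/4⌉ = 4 clerks are needed.
Any 4 clerks together have capacity at most 4+4+3+3 = 14 < 15 slots, so 4 can never suffice.
Marcus, Singh, Yoon, Ferraro, and Quispe alone can cover everything: Thu morning→Marcus, Thu afternoon→Singh, Thu evening→Marcus, Fri morning→Singh, Fri afternoon→Quispe, Fri evening→Ferraro+Quispe, Sat morning→Singh, Sat afternoon→Yoon, Sat evening→Yoon+Quispe, Sun morning→Yoon, Sun afternoon→Singh+Quispe, Sun evening→Ferraro.

5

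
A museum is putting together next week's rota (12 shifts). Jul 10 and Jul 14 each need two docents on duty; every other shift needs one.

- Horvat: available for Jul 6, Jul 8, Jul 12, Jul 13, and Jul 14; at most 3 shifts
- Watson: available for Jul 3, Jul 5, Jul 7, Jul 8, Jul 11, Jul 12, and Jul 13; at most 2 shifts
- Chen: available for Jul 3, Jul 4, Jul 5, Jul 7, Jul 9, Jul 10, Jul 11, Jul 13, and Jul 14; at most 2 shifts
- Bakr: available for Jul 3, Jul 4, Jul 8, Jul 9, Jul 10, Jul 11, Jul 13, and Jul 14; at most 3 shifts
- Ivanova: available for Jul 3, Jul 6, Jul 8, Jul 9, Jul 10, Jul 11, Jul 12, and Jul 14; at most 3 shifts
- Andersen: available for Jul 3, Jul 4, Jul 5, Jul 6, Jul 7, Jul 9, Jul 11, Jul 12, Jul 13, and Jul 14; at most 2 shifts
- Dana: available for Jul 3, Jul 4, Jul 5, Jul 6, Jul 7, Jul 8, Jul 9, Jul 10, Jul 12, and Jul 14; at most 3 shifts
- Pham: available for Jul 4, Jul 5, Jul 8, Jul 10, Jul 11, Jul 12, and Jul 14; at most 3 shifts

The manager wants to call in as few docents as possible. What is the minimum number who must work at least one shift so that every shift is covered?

14 slots to fill and no one can take more than 3, so at least ⌈14/3⌉ = 5 docents are needed.
Horvat, Watson, Bakr, Ivanova, and Dana alone can cover everything: Jul 3→Ivanova, Jul 4→Bakr, Jul 5→Watson, Jul 6→Horvat, Jul 7→Watson, Jul 8→Dana, Jul 9→Bakr, Jul 10→Bakr+Ivanova, Jul 11→Ivanova, Jul 12→Dana, Jul 13→Horvat, Jul 14→Horvat+Dana.

5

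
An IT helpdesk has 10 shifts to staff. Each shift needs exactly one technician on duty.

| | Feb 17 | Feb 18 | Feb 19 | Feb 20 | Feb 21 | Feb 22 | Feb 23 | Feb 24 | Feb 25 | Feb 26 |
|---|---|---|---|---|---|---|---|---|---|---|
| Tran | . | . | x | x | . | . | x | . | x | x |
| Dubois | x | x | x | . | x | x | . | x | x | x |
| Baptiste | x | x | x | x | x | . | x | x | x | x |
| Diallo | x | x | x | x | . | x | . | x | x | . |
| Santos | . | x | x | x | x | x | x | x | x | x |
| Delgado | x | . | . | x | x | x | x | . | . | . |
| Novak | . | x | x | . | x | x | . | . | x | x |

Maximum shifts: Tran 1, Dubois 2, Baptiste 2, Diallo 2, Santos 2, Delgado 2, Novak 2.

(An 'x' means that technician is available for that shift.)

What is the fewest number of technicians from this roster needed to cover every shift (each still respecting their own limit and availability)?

5

10 slots to fill and no one can take more than 2, so at least ⌈10/2⌉ = 5 technicians are needed.
Dubois, Baptiste, Diallo, Santos, and Delgado alone can cover everything: Feb 17→Dubois, Feb 18→Baptiste, Feb 19→Diallo, Feb 20→Diallo, Feb 21→Delgado, Feb 22→Delgado, Feb 23→Baptiste, Feb 24→Santos, Feb 25→Santos, Feb 26→Dubois.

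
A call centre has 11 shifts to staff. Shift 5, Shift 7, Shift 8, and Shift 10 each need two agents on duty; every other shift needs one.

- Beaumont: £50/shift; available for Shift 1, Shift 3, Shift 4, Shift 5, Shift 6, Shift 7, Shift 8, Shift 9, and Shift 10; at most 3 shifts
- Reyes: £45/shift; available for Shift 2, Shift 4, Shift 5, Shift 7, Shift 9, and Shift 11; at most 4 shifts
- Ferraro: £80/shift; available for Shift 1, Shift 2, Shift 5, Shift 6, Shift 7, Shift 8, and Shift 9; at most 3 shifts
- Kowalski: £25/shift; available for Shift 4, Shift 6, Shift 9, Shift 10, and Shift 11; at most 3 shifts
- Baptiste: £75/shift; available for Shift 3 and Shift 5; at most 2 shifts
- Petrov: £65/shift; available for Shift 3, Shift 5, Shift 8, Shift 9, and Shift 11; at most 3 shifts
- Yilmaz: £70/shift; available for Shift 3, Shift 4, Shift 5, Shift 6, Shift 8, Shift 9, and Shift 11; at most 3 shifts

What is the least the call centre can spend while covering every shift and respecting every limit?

£740

Shift 10 can only be covered by Beaumont and Kowalski, so that assignment is forced.
Picking the cheapest available agent for each shift independently would cost £625, but that ignores the shift limits.
An optimal schedule: Shift 1→Beaumont, Shift 2→Reyes, Shift 3→Petrov, Shift 4→Kowalski, Shift 5→Petrov+Yilmaz, Shift 6→Kowalski, Shift 7→Reyes+Beaumont, Shift 8→Petrov+Yilmaz, Shift 9→Reyes, Shift 10→Kowalski+Beaumont, Shift 11→Reyes.
Total: 50 + 45 + 65 + 25 + 65 + 70 + 25 + 45 + 50 + 65 + 70 + 45 + 25 + 50 + 45 = £740.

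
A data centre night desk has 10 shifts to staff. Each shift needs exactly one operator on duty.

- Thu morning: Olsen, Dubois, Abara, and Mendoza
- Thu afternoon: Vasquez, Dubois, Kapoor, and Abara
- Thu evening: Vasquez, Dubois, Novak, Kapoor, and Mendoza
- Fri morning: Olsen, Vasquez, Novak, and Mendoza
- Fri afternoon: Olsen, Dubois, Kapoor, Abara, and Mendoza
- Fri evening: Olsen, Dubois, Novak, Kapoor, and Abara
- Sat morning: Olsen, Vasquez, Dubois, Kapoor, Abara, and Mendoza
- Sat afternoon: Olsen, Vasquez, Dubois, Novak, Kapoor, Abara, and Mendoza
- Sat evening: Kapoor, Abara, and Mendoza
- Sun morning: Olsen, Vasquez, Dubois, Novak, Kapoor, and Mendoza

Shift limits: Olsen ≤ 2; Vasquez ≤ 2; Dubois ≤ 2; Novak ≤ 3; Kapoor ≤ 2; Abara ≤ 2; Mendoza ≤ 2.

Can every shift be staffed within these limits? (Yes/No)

One valid schedule: Thu morning→Olsen, Thu afternoon→Vasquez, Thu evening→Vasquez, Fri morning→Olsen, Fri afternoon→Dubois, Fri evening→Dubois, Sat morning→Kapoor, Sat afternoon→Novak, Sat evening→Kapoor, Sun morning→Novak.
Loads: Olsen 2/2, Vasquez 2/2, Dubois 2/2, Novak 2/3, Kapoor 2/2, Abara 0/2, Mendoza 0/2 — all within limits.

Yes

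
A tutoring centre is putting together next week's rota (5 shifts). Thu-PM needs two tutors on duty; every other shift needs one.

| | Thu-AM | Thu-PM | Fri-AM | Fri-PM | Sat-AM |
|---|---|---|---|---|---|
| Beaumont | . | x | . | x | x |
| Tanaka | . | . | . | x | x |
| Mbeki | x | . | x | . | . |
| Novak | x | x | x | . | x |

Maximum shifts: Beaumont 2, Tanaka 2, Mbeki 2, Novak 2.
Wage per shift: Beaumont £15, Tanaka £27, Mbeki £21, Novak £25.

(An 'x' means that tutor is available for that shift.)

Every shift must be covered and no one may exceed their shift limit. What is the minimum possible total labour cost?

Thu-PM can only be covered by Beaumont and Novak, so that assignment is forced.
Picking the cheapest available tutor for each shift independently would cost £112, but that ignores the shift limits.
An optimal schedule: Thu-AM→Mbeki, Thu-PM→Beaumont+Novak, Fri-AM→Mbeki, Fri-PM→Beaumont, Sat-AM→Novak.
Total: 21 + 15 + 25 + 21 + 15 + 25 = £122.

£122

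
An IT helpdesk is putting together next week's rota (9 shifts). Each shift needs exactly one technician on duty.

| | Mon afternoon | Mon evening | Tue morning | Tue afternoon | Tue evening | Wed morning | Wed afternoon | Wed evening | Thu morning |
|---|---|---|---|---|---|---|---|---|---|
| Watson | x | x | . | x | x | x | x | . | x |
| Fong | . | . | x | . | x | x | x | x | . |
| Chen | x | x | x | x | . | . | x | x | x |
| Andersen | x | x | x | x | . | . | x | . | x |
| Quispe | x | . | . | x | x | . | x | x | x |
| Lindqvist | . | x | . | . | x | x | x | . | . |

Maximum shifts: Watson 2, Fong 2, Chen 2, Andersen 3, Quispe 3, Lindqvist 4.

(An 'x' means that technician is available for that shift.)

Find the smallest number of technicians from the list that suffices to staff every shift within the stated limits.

3

9 slots to fill and no one can take more than 4, so at least ⌈9/4⌉ = 3 technicians are needed.
Fong, Andersen, and Lindqvist alone can cover everything: Mon afternoon→Andersen, Mon evening→Lindqvist, Tue morning→Fong, Tue afternoon→Andersen, Tue evening→Lindqvist, Wed morning→Lindqvist, Wed afternoon→Lindqvist, Wed evening→Fong, Thu morning→Andersen.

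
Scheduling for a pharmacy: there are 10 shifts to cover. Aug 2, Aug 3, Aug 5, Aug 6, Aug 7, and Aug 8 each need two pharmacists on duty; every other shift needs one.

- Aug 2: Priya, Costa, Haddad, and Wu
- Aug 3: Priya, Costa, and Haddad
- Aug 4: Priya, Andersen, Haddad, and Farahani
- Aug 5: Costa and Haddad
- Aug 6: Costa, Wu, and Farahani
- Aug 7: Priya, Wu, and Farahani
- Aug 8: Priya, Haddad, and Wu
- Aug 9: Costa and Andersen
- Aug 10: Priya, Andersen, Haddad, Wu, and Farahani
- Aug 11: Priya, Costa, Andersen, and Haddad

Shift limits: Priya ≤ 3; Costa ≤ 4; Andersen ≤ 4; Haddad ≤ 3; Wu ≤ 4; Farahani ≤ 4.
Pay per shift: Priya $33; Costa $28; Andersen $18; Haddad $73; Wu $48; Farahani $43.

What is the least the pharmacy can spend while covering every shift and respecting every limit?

Aug 5 can only be covered by Costa and Haddad, so that assignment is forced.
Picking the cheapest available pharmacist for each shift independently would cost $523, but that ignores the shift limits.
An optimal schedule: Aug 2→Costa+Wu, Aug 3→Costa+Priya, Aug 4→Andersen, Aug 5→Costa+Haddad, Aug 6→Costa+Farahani, Aug 7→Priya+Farahani, Aug 8→Priya+Wu, Aug 9→Andersen, Aug 10→Andersen, Aug 11→Andersen.
Total: 28 + 48 + 28 + 33 + 18 + 28 + 73 + 28 + 43 + 33 + 43 + 33 + 48 + 18 + 18 + 18 = $538.

$538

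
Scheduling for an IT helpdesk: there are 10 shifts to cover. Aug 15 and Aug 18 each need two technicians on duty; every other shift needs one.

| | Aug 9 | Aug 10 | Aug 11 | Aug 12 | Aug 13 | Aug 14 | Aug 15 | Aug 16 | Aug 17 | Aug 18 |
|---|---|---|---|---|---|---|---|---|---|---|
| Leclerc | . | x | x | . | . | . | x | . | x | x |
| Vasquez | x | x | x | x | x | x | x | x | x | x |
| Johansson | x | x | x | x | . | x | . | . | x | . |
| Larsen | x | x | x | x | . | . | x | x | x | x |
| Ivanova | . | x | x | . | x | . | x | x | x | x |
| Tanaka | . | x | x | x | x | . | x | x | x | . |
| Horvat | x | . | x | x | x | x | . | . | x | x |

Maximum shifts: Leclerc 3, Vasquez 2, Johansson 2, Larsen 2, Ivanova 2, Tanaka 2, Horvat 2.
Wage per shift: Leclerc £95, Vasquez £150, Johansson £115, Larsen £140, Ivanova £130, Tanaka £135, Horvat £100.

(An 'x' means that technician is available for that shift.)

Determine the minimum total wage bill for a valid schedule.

Picking the cheapest available technician for each shift independently would cost £1235, but that ignores the shift limits.
An optimal schedule: Aug 9→Horvat, Aug 10→Leclerc, Aug 11→Johansson, Aug 12→Johansson, Aug 13→Ivanova, Aug 14→Horvat, Aug 15→Leclerc+Tanaka, Aug 16→Ivanova, Aug 17→Tanaka, Aug 18→Leclerc+Larsen.
Total: 100 + 95 + 115 + 115 + 130 + 100 + 95 + 135 + 130 + 135 + 95 + 140 = £1385.

£1385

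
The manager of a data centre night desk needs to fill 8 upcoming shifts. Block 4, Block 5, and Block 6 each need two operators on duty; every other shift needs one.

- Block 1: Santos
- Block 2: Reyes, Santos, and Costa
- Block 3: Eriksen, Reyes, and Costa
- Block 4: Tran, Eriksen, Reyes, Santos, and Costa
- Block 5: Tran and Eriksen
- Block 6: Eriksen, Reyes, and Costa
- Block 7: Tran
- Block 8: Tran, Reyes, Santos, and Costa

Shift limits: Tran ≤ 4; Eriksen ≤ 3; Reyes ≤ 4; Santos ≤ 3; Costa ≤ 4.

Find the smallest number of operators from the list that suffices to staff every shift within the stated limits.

11 slots to fill and no one can take more than 4, so at least ⌈11/4⌉ = 3 operators are needed.
Shifts {Block 1, Block 5, Block 6} need 5 slots, but among the operators available for them (Tran, Eriksen, Reyes, Santos, and Costa) any 3 together supply at most 4. So 3 operators are not enough.
Tran, Eriksen, Reyes, and Santos alone can cover everything: Block 1→Santos, Block 2→Reyes, Block 3→Eriksen, Block 4→Tran+Reyes, Block 5→Tran+Eriksen, Block 6→Eriksen+Reyes, Block 7→Tran, Block 8→Tran.

4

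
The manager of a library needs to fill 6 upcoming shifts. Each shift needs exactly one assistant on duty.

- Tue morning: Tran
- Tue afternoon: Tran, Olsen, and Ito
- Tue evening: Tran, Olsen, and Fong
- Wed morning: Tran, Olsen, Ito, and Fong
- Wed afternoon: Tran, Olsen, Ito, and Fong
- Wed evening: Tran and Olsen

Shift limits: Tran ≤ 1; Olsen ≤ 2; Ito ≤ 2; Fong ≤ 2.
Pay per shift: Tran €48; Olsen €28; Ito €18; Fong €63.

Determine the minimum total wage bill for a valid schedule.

€203

Tue morning can only be covered by Tran, so that assignment is forced.
Picking the cheapest available assistant for each shift independently would cost €158, but that ignores the shift limits.
An optimal schedule: Tue morning→Tran, Tue afternoon→Olsen, Tue evening→Fong, Wed morning→Ito, Wed afternoon→Ito, Wed evening→Olsen.
Total: 48 + 28 + 63 + 18 + 18 + 28 = €203.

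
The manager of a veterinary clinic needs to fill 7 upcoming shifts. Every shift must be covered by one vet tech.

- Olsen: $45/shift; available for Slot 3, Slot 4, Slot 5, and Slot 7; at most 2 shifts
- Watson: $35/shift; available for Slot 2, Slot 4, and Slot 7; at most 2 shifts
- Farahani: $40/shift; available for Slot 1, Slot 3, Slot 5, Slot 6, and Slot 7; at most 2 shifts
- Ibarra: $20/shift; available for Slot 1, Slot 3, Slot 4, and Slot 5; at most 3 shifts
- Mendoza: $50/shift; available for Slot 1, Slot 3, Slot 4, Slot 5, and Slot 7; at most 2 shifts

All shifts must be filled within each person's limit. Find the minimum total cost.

Slot 2 can only be covered by Watson, so that assignment is forced.
Slot 6 can only be covered by Farahani, so that assignment is forced.
Picking the cheapest available vet tech for each shift independently would cost $190, but that ignores the shift limits.
An optimal schedule: Slot 1→Ibarra, Slot 2→Watson, Slot 3→Ibarra, Slot 4→Ibarra, Slot 5→Farahani, Slot 6→Farahani, Slot 7→Watson.
Total: 20 + 35 + 20 + 20 + 40 + 40 + 35 = $210.

$210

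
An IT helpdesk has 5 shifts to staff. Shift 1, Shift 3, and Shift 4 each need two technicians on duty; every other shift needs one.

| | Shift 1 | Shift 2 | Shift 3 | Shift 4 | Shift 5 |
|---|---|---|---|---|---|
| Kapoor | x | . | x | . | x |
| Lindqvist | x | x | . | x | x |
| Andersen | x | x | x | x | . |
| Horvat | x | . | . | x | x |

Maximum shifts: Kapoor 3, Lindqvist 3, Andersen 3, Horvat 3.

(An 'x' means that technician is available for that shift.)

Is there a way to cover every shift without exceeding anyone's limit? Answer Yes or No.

Shift 3 can only be covered by Kapoor and Andersen, so that assignment is forced.
One valid schedule: Shift 1→Kapoor+Lindqvist, Shift 2→Lindqvist, Shift 3→Kapoor+Andersen, Shift 4→Lindqvist+Andersen, Shift 5→Kapoor.
Loads: Kapoor 3/3, Lindqvist 3/3, Andersen 2/3, Horvat 0/3 — all within limits.

Yes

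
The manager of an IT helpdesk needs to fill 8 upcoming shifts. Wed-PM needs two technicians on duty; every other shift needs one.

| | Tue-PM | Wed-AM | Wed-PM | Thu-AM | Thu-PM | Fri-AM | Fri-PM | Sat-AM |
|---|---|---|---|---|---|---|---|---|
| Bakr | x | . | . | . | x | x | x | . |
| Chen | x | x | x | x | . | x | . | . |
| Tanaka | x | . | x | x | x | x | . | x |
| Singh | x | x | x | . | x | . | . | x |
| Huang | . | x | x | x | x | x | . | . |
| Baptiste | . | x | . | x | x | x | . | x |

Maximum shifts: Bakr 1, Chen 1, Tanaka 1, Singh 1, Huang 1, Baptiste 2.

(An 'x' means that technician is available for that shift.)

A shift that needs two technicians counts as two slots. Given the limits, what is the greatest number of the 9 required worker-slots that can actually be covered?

7

Total capacity across all technicians is 1+1+1+1+1+2 = 7, and 9 slots are needed, so at most 7 can be filled.
An assignment achieving 7: Tue-PM→Chen, Wed-AM→Singh, Wed-PM→Huang, Thu-AM→Baptiste, Thu-PM→Baptiste, Fri-PM→Bakr, Sat-AM→Tanaka.
Loads: Bakr 1/1, Chen 1/1, Tanaka 1/1, Singh 1/1, Huang 1/1, Baptiste 2/2.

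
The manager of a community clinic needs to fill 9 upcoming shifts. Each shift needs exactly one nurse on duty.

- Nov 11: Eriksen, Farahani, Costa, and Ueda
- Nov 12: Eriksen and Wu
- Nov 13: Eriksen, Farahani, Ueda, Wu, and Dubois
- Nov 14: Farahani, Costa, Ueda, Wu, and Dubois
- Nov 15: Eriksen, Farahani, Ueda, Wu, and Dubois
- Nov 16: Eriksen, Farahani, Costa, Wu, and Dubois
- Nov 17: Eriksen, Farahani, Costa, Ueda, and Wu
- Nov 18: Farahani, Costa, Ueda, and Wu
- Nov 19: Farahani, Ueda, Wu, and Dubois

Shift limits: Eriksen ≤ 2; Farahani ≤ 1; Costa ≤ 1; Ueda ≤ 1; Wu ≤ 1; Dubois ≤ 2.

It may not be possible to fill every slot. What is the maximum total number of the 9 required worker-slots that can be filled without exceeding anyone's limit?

Total capacity across all nurses is 2+1+1+1+1+2 = 8, and 9 slots are needed, so at most 8 can be filled.
An assignment achieving 8: Nov 11→Eriksen, Nov 12→Eriksen, Nov 13→Wu, Nov 14→Costa, Nov 15→Dubois, Nov 16→Dubois, Nov 18→Farahani, Nov 19→Ueda.
Loads: Eriksen 2/2, Farahani 1/1, Costa 1/1, Ueda 1/1, Wu 1/1, Dubois 2/2.

8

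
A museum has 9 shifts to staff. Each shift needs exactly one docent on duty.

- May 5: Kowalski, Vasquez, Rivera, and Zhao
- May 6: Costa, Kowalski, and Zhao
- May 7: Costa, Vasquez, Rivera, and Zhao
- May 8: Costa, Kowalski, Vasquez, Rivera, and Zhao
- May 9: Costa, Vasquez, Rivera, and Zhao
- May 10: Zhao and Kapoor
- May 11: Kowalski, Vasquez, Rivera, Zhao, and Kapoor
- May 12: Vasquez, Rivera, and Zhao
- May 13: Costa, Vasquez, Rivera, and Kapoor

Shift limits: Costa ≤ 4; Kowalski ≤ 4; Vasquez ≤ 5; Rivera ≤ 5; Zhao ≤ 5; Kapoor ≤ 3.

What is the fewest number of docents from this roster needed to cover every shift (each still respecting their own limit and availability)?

2

9 slots to fill and no one can take more than 5, so at least ⌈9/5⌉ = 2 docents are needed.
Costa and Zhao alone can cover everything: May 5→Zhao, May 6→Costa, May 7→Costa, May 8→Costa, May 9→Zhao, May 10→Zhao, May 11→Zhao, May 12→Zhao, May 13→Costa.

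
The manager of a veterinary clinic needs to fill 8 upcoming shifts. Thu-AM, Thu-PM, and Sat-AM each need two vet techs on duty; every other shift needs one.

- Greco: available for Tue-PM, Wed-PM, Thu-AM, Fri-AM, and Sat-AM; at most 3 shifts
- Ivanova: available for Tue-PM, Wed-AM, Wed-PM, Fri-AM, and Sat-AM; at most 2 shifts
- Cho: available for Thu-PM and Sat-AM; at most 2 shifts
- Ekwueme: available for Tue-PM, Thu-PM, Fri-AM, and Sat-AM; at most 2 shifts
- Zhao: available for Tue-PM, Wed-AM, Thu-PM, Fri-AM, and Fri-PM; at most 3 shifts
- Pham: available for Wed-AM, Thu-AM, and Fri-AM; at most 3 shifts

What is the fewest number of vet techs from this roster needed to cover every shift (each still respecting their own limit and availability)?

11 slots to fill and no one can take more than 3, so at least ⌈11/3⌉ = 4 vet techs are needed.
Greco, Cho, Zhao, and Pham alone can cover everything: Tue-PM→Zhao, Wed-AM→Pham, Wed-PM→Greco, Thu-AM→Greco+Pham, Thu-PM→Cho+Zhao, Fri-AM→Pham, Fri-PM→Zhao, Sat-AM→Greco+Cho.

4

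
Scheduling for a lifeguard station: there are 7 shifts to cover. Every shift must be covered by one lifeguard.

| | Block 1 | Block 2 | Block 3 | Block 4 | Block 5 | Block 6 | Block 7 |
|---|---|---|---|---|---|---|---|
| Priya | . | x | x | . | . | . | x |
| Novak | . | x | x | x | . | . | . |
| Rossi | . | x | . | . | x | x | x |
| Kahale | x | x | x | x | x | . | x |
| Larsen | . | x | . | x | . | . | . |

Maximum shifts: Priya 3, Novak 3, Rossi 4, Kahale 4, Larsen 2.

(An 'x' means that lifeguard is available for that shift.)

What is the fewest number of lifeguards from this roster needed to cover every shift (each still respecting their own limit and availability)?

2

7 slots to fill and no one can take more than 4, so at least ⌈7/4⌉ = 2 lifeguards are needed.
Rossi and Kahale alone can cover everything: Block 1→Kahale, Block 2→Rossi, Block 3→Kahale, Block 4→Kahale, Block 5→Rossi, Block 6→Rossi, Block 7→Rossi.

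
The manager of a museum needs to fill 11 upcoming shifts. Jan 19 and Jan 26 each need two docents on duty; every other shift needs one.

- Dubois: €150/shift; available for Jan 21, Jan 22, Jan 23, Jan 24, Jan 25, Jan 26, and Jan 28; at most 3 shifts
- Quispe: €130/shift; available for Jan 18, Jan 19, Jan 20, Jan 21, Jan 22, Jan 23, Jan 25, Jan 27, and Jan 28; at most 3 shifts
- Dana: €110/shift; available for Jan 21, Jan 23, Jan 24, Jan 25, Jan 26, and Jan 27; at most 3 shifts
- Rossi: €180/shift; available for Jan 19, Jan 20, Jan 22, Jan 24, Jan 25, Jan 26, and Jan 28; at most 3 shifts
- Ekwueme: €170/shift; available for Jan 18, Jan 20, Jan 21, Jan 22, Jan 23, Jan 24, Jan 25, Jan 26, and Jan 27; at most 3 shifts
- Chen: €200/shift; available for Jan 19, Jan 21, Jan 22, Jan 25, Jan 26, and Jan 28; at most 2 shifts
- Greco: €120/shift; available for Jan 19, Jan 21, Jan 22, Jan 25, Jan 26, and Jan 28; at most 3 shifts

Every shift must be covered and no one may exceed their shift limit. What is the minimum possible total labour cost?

Picking the cheapest available docent for each shift independently would cost €1530, but that ignores the shift limits.
An optimal schedule: Jan 18→Quispe, Jan 19→Greco+Quispe, Jan 20→Quispe, Jan 21→Greco, Jan 22→Dubois, Jan 23→Dana, Jan 24→Dana, Jan 25→Dubois, Jan 26→Dubois+Ekwueme, Jan 27→Dana, Jan 28→Greco.
Total: 130 + 120 + 130 + 130 + 120 + 150 + 110 + 110 + 150 + 150 + 170 + 110 + 120 = €1700.

€1700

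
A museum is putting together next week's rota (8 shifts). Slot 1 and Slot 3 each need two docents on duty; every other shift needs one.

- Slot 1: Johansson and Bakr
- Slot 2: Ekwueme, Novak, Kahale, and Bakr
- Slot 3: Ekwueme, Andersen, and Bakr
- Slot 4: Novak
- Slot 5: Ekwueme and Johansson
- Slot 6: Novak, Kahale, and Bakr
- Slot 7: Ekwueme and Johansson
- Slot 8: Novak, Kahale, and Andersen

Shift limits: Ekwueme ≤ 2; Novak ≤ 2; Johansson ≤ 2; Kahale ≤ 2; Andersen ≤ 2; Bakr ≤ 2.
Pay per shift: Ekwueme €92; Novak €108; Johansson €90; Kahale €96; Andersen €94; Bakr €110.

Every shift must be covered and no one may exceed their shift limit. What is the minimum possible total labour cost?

€962

Slot 1 can only be covered by Johansson and Bakr, so that assignment is forced.
Slot 4 can only be covered by Novak, so that assignment is forced.
Picking the cheapest available docent for each shift independently would cost €956, but that ignores the shift limits.
An optimal schedule: Slot 1→Johansson+Bakr, Slot 2→Kahale, Slot 3→Ekwueme+Andersen, Slot 4→Novak, Slot 5→Johansson, Slot 6→Kahale, Slot 7→Ekwueme, Slot 8→Andersen.
Total: 90 + 110 + 96 + 92 + 94 + 108 + 90 + 96 + 92 + 94 = €962.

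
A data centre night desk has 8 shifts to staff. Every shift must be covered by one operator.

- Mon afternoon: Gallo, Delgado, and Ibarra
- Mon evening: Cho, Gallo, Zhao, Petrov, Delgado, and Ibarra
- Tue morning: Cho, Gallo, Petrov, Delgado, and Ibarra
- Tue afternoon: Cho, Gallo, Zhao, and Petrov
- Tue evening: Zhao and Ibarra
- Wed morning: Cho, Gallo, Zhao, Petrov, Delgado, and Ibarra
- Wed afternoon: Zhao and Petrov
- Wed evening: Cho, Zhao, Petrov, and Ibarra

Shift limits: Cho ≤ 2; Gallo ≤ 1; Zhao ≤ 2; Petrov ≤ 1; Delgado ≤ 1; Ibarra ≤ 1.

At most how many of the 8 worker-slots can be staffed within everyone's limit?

Total capacity across all operators is 2+1+2+1+1+1 = 8, and 8 slots are needed, so at most 8 can be filled.
An assignment achieving 8: Mon afternoon→Gallo, Mon evening→Delgado, Tue morning→Petrov, Tue afternoon→Cho, Tue evening→Zhao, Wed morning→Ibarra, Wed afternoon→Zhao, Wed evening→Cho.
Loads: Cho 2/2, Gallo 1/1, Zhao 2/2, Petrov 1/1, Delgado 1/1, Ibarra 1/1.

8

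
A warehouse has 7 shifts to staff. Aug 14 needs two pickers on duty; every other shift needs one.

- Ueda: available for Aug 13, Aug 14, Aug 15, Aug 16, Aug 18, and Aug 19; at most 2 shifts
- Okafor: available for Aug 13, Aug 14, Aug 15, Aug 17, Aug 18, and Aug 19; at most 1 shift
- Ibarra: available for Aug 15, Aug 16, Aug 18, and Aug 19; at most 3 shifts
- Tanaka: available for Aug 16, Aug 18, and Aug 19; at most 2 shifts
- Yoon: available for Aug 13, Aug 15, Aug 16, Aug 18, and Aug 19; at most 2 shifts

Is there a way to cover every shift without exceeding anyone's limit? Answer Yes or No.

Total capacity is 10 and 8 slots are needed, so capacity alone doesn't rule it out.
Shifts {Aug 14, Aug 17} need 3 worker-slots in total, but the pickers available for any of those shifts (Ueda and Okafor) can supply at most 2 among them. So no valid schedule exists.

No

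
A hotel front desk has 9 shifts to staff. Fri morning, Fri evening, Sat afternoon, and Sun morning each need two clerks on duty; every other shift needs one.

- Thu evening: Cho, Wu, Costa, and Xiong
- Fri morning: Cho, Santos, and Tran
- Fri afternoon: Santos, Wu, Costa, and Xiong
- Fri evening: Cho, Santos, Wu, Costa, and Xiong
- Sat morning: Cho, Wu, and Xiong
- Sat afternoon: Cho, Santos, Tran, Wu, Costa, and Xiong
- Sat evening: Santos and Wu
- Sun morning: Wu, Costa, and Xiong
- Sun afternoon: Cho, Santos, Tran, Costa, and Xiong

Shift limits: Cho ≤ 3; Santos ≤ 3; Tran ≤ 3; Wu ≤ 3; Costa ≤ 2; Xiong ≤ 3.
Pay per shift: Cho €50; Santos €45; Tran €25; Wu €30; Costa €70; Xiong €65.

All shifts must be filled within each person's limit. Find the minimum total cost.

€515

Picking the cheapest available clerk for each shift independently would cost €440, but that ignores the shift limits.
An optimal schedule: Thu evening→Cho, Fri morning→Tran+Santos, Fri afternoon→Santos, Fri evening→Santos+Cho, Sat morning→Wu, Sat afternoon→Tran+Cho, Sat evening→Wu, Sun morning→Wu+Xiong, Sun afternoon→Tran.
Total: 50 + 25 + 45 + 45 + 45 + 50 + 30 + 25 + 50 + 30 + 30 + 65 + 25 = €515.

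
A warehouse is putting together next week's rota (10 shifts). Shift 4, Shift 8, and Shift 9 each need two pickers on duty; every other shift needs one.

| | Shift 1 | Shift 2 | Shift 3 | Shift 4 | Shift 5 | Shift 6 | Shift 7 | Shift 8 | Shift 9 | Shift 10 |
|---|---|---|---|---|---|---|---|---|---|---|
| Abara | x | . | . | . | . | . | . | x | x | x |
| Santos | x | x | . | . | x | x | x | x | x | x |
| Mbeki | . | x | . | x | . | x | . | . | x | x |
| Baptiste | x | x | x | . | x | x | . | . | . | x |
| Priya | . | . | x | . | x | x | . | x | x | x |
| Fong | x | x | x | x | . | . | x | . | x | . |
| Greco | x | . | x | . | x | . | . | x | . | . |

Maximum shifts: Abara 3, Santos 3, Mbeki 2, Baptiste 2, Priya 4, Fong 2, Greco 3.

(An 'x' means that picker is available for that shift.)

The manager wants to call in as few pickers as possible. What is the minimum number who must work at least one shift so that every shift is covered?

5

13 slots to fill and no one can take more than 4, so at least ⌈13/4⌉ = 4 pickers are needed.
No set of 4 pickers can cover every shift (each such set leaves at least one shift with no one available or exceeds a cap).
Abara, Santos, Mbeki, Priya, and Fong alone can cover everything: Shift 1→Abara, Shift 2→Santos, Shift 3→Priya, Shift 4→Mbeki+Fong, Shift 5→Santos, Shift 6→Mbeki, Shift 7→Santos, Shift 8→Abara+Priya, Shift 9→Priya+Fong, Shift 10→Abara.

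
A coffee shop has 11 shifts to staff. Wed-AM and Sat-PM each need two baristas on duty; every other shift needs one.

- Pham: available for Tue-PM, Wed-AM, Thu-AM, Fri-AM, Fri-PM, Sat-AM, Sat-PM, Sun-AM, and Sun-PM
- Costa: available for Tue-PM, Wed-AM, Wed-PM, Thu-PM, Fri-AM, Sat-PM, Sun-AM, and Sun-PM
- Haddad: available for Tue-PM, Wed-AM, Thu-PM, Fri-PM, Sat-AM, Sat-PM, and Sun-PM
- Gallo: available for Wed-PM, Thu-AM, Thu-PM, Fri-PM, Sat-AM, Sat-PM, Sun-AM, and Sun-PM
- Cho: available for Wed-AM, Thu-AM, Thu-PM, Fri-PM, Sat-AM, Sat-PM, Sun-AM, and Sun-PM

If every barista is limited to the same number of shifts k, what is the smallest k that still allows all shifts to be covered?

3

With 5 baristas and 13 worker-slots to fill, someone must work at least ⌈13/5⌉ = 3 shifts, so k ≥ 3.
k = 3 works: Tue-PM→Pham, Wed-AM→Haddad+Cho, Wed-PM→Costa, Thu-AM→Pham, Thu-PM→Costa, Fri-AM→Pham, Fri-PM→Haddad, Sat-AM→Haddad, Sat-PM→Gallo+Cho, Sun-AM→Costa, Sun-PM→Gallo.
Loads: Pham 3, Costa 3, Haddad 3, Gallo 2, Cho 2 — all ≤ 3.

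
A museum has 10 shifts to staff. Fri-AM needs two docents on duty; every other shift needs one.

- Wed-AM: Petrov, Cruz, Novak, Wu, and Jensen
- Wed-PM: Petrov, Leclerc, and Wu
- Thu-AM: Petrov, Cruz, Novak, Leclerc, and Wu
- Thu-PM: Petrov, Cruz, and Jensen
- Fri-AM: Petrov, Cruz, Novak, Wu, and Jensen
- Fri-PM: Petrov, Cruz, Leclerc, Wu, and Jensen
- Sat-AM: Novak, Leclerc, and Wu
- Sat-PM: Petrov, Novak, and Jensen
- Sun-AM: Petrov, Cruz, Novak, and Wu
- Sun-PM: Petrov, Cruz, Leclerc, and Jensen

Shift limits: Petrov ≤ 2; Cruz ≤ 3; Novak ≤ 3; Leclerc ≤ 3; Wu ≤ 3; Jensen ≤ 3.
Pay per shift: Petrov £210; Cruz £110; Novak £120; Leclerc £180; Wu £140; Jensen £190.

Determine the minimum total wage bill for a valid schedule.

Picking the cheapest available docent for each shift independently would cost £1270, but that ignores the shift limits.
An optimal schedule: Wed-AM→Wu, Wed-PM→Wu, Thu-AM→Leclerc, Thu-PM→Cruz, Fri-AM→Novak+Wu, Fri-PM→Leclerc, Sat-AM→Novak, Sat-PM→Novak, Sun-AM→Cruz, Sun-PM→Cruz.
Total: 140 + 140 + 180 + 110 + 120 + 140 + 180 + 120 + 120 + 110 + 110 = £1470.

£1470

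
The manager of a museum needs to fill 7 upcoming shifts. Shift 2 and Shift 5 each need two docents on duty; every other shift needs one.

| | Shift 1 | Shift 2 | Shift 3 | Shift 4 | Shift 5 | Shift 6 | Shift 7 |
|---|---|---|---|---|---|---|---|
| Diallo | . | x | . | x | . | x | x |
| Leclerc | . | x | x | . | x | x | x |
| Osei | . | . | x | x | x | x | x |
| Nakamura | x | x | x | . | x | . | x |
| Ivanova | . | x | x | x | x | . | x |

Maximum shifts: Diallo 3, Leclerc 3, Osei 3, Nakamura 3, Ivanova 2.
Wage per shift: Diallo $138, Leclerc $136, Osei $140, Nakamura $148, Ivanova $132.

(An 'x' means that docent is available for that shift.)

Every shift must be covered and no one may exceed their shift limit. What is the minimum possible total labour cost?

Shift 1 can only be covered by Nakamura, so that assignment is forced.
Picking the cheapest available docent for each shift independently would cost $1216, but that ignores the shift limits.
An optimal schedule: Shift 1→Nakamura, Shift 2→Leclerc+Diallo, Shift 3→Leclerc, Shift 4→Ivanova, Shift 5→Ivanova+Leclerc, Shift 6→Diallo, Shift 7→Diallo.
Total: 148 + 136 + 138 + 136 + 132 + 132 + 136 + 138 + 138 = $1234.

$1234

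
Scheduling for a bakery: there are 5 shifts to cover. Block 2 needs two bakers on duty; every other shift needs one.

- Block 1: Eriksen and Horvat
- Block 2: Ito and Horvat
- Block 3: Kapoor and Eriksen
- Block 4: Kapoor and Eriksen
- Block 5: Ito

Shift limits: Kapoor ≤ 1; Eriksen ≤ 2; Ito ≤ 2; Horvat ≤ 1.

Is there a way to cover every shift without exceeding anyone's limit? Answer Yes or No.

Yes

Block 2 can only be covered by Ito and Horvat, so that assignment is forced.
Block 5 can only be covered by Ito, so that assignment is forced.
One valid schedule: Block 1→Eriksen, Block 2→Ito+Horvat, Block 3→Kapoor, Block 4→Eriksen, Block 5→Ito.
Loads: Kapoor 1/1, Eriksen 2/2, Ito 2/2, Horvat 1/1 — all within limits.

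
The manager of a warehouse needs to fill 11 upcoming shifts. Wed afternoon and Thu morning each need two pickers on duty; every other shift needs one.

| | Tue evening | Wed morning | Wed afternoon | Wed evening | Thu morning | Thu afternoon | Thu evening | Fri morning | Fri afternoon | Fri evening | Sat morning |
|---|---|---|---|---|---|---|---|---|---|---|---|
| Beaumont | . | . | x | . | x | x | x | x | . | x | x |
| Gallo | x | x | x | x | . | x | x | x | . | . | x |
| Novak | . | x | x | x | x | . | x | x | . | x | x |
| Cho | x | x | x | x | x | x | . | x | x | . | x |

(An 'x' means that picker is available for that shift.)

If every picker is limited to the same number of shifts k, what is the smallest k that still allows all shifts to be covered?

With 4 pickers and 13 worker-slots to fill, someone must work at least ⌈13/4⌉ = 4 shifts, so k ≥ 4.
k = 4 works: Tue evening→Gallo, Wed morning→Gallo, Wed afternoon→Novak+Cho, Wed evening→Gallo, Thu morning→Beaumont+Novak, Thu afternoon→Beaumont, Thu evening→Beaumont, Fri morning→Gallo, Fri afternoon→Cho, Fri evening→Beaumont, Sat morning→Novak.
Loads: Beaumont 4, Gallo 4, Novak 3, Cho 2 — all ≤ 4.

4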